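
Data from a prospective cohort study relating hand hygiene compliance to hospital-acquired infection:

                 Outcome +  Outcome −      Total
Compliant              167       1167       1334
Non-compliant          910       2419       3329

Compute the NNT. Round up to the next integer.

Risk in treated group = 167/1334 = 0.12519; risk in control = 910/3329 = 0.27336.
Absolute risk reduction = 0.27336 − 0.12519 = 0.14817
NNT = 1 / ARR = 1 / 0.14817 = 6.749 → round up → 7

7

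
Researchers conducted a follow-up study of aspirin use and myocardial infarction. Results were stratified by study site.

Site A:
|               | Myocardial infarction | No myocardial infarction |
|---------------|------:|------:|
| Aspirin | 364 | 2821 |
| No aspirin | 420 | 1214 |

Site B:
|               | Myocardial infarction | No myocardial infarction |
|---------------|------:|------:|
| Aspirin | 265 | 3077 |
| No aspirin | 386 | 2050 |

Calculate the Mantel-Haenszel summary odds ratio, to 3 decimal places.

OR_MH = Σ(aᵢdᵢ/nᵢ) / Σ(bᵢcᵢ/nᵢ), where nᵢ is the stratum total.
Stratum 1 (Site A): n = 4819; a·d/n = 364·1214/4819 = 91.6987; b·c/n = 2821·420/4819 = 245.8643
Stratum 2 (Site B): n = 5778; a·d/n = 265·2050/5778 = 94.0204; b·c/n = 3077·386/5778 = 205.5594
OR_MH = (91.6987 + 94.0204) / (245.8643 + 205.5594) = 185.7191 / 451.4237 = 0.41141

0.411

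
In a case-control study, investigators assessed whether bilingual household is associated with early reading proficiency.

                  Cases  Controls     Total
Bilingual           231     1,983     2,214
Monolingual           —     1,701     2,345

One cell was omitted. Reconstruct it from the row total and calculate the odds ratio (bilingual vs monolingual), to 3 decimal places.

The missing cell is in the unexposed row: 2345 − 1701 = 644.
So a = 231, b = 1983, c = 644, d = 1701.
OR = (a·d)/(b·c) = (231 × 1701) / (1983 × 644) = 392931 / 1277052 = 0.30769

0.308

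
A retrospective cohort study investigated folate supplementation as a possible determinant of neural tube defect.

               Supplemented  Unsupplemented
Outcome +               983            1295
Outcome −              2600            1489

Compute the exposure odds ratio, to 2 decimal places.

0.43

Reading the table with exposure as columns: a = 983 (Supplemented, case), b = 2600 (Supplemented, non-case), c = 1295 (Unsupplemented, case), d = 1489.
OR = (a·d)/(b·c) = (983 × 1489) / (2600 × 1295) = 1463687 / 3367000 = 0.43472
Exposure is associated with lower odds of neural tube defect (OR = 0.43 < 1).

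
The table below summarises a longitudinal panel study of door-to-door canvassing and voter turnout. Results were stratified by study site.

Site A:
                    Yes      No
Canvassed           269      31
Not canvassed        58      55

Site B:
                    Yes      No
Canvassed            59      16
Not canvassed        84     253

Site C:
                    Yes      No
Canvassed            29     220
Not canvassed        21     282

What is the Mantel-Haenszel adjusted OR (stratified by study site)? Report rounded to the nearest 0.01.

OR_MH = Σ(aᵢdᵢ/nᵢ) / Σ(bᵢcᵢ/nᵢ), where nᵢ is the stratum total.
Stratum 1 (Site A): n = 413; a·d/n = 269·55/413 = 35.8232; b·c/n = 31·58/413 = 4.3535
Stratum 2 (Site B): n = 412; a·d/n = 59·253/412 = 36.2306; b·c/n = 16·84/412 = 3.2621
Stratum 3 (Site C): n = 552; a·d/n = 29·282/552 = 14.8152; b·c/n = 220·21/552 = 8.3696
OR_MH = (35.8232 + 36.2306 + 14.8152) / (4.3535 + 3.2621 + 8.3696) = 86.8690 / 15.9852 = 5.43434

5.43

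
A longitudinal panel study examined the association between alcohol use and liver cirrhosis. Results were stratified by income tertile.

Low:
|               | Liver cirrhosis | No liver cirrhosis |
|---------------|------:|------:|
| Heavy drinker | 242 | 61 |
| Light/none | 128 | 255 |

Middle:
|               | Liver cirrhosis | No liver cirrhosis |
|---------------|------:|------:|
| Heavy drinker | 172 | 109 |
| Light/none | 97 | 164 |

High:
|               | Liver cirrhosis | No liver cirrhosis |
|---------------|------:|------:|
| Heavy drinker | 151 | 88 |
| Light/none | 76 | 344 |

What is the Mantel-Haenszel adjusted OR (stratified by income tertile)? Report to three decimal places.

OR_MH = Σ(aᵢdᵢ/nᵢ) / Σ(bᵢcᵢ/nᵢ), where nᵢ is the stratum total.
Stratum 1 (Low): n = 686; a·d/n = 242·255/686 = 89.9563; b·c/n = 61·128/686 = 11.3819
Stratum 2 (Middle): n = 542; a·d/n = 172·164/542 = 52.0443; b·c/n = 109·97/542 = 19.5074
Stratum 3 (High): n = 659; a·d/n = 151·344/659 = 78.8225; b·c/n = 88·76/659 = 10.1487
OR_MH = (89.9563 + 52.0443 + 78.8225) / (11.3819 + 19.5074 + 10.1487) = 220.8230 / 41.0380 = 5.38094

5.381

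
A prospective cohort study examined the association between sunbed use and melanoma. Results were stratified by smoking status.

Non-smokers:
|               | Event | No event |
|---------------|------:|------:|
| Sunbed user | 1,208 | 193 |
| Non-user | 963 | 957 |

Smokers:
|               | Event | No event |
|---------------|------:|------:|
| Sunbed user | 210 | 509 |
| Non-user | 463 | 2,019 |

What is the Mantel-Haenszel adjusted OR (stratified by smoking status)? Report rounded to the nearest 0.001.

3.708

OR_MH = Σ(aᵢdᵢ/nᵢ) / Σ(bᵢcᵢ/nᵢ), where nᵢ is the stratum total.
Stratum 1 (Non-smokers): n = 3321; a·d/n = 1208·957/3321 = 348.1048; b·c/n = 193·963/3321 = 55.9648
Stratum 2 (Smokers): n = 3201; a·d/n = 210·2019/3201 = 132.4555; b·c/n = 509·463/3201 = 73.6229
OR_MH = (348.1048 + 132.4555) / (55.9648 + 73.6229) = 480.5603 / 129.5877 = 3.70838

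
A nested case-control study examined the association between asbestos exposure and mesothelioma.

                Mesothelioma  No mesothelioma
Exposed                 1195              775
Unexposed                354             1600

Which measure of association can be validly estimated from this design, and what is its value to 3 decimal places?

Cells: a = 1195, b = 775, c = 354, d = 1600.
This is a nested case-control study: participants were sampled on outcome status, so risks in the source population cannot be estimated directly — relative risk is not valid here. The odds ratio is the appropriate measure.
OR = (a·d)/(b·c) = (1195 × 1600) / (775 × 354) = 1912000 / 274350 = 6.96920

6.969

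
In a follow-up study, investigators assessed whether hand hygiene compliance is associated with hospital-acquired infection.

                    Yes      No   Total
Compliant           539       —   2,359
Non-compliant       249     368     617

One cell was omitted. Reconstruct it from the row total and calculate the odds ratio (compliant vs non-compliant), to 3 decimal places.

0.438

The missing cell is in the exposed row: 2359 − 539 = 1820.
So a = 539, b = 1820, c = 249, d = 368.
OR = (a·d)/(b·c) = (539 × 368) / (1820 × 249) = 198352 / 453180 = 0.43769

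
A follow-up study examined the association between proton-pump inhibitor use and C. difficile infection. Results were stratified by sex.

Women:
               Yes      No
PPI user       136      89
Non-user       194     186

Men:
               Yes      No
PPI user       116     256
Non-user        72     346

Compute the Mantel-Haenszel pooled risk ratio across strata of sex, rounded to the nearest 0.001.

1.384

RR_MH = Σ(aᵢ·n₀ᵢ/nᵢ) / Σ(cᵢ·n₁ᵢ/nᵢ), with n₁ᵢ = aᵢ+bᵢ (exposed), n₀ᵢ = cᵢ+dᵢ (unexposed), nᵢ = n₁ᵢ+n₀ᵢ.
Stratum 1 (Women): n₁ = 225, n₀ = 380, n = 605; a·n₀/n = 136·380/605 = 85.4215; c·n₁/n = 194·225/605 = 72.1488
Stratum 2 (Men): n₁ = 372, n₀ = 418, n = 790; a·n₀/n = 116·418/790 = 61.3772; c·n₁/n = 72·372/790 = 33.9038
RR_MH = (85.4215 + 61.3772) / (72.1488 + 33.9038) = 146.7987 / 106.0526 = 1.38421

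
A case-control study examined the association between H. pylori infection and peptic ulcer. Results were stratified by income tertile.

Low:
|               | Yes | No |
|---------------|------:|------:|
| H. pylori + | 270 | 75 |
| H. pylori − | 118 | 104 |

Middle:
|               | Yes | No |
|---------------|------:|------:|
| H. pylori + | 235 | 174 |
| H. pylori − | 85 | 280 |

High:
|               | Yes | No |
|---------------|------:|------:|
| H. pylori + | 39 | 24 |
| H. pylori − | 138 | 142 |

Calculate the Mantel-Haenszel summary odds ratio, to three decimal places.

OR_MH = Σ(aᵢdᵢ/nᵢ) / Σ(bᵢcᵢ/nᵢ), where nᵢ is the stratum total.
Stratum 1 (Low): n = 567; a·d/n = 270·104/567 = 49.5238; b·c/n = 75·118/567 = 15.6085
Stratum 2 (Middle): n = 774; a·d/n = 235·280/774 = 85.0129; b·c/n = 174·85/774 = 19.1085
Stratum 3 (High): n = 343; a·d/n = 39·142/343 = 16.1458; b·c/n = 24·138/343 = 9.6560
OR_MH = (49.5238 + 85.0129 + 16.1458) / (15.6085 + 19.1085 + 9.6560) = 150.6825 / 44.3730 = 3.39582

3.396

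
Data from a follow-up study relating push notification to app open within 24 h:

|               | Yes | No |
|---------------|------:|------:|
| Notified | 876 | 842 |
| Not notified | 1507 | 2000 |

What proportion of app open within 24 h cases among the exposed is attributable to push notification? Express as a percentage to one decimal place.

15.7

Cells: a = 876, b = 842, c = 1507, d = 2000.
Risk in exposed = 876/1718 = 0.50990; risk in unexposed = 1507/3507 = 0.42971.
RR = 0.50990/0.42971 = 1.18660
AR% = (RR − 1)/RR × 100 = (1.18660 − 1)/1.18660 × 100 = 15.7254%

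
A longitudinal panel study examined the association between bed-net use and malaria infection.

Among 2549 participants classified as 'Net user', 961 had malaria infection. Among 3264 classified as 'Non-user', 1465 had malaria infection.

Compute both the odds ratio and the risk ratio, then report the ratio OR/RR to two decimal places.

From the description: a = 961, b = 1588, c = 1465, d = 1799.
OR = (961·1799)/(1588·1465) = 1728839/2326420 = 0.74313
Risk in exposed = 961/2549 = 0.37701; risk in unexposed = 1465/3264 = 0.44884; RR = 0.83997
OR/RR = 0.74313 / 0.83997 = 0.88471
The outcome is not rare, so the OR lies further from 1 than the RR.

0.88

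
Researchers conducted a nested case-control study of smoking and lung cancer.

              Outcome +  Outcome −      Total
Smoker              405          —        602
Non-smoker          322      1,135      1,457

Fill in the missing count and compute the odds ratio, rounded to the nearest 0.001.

The missing cell is in the exposed row: 602 − 405 = 197.
So a = 405, b = 197, c = 322, d = 1135.
OR = (a·d)/(b·c) = (405 × 1135) / (197 × 322) = 459675 / 63434 = 7.24651

7.247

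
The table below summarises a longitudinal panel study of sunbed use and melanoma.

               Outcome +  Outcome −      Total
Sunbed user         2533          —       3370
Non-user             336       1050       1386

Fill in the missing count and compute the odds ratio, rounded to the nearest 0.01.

The missing cell is in the exposed row: 3370 − 2533 = 837.
So a = 2533, b = 837, c = 336, d = 1050.
OR = (a·d)/(b·c) = (2533 × 1050) / (837 × 336) = 2659650 / 281232 = 9.45714

9.46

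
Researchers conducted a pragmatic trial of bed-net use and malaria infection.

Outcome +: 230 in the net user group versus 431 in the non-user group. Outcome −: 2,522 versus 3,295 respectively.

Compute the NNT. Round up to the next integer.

32

Risk in treated group = 230/2752 = 0.08358; risk in control = 431/3726 = 0.11567.
Absolute risk reduction = 0.11567 − 0.08358 = 0.03210
NNT = 1 / ARR = 1 / 0.03210 = 31.155 → round up → 32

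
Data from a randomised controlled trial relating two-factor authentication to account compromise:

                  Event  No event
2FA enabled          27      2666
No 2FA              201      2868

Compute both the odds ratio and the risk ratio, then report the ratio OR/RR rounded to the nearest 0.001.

Cells: a = 27, b = 2666, c = 201, d = 2868.
OR = (27·2868)/(2666·201) = 77436/535866 = 0.14451
Risk in exposed = 27/2693 = 0.01003; risk in unexposed = 201/3069 = 0.06549; RR = 0.15308
OR/RR = 0.14451 / 0.15308 = 0.94397
The outcome is rare in both groups, so OR ≈ RR (ratio near 1).

0.944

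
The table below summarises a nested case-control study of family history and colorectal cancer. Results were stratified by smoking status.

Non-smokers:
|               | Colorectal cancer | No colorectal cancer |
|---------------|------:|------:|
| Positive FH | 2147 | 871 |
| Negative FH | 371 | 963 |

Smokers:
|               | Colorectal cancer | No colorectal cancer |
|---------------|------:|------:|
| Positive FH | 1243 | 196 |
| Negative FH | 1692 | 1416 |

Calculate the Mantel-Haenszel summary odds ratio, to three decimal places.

5.858

OR_MH = Σ(aᵢdᵢ/nᵢ) / Σ(bᵢcᵢ/nᵢ), where nᵢ is the stratum total.
Stratum 1 (Non-smokers): n = 4352; a·d/n = 2147·963/4352 = 475.0830; b·c/n = 871·371/4352 = 74.2511
Stratum 2 (Smokers): n = 4547; a·d/n = 1243·1416/4547 = 387.0878; b·c/n = 196·1692/4547 = 72.9342
OR_MH = (475.0830 + 387.0878) / (74.2511 + 72.9342) = 862.1707 / 147.1854 = 5.85772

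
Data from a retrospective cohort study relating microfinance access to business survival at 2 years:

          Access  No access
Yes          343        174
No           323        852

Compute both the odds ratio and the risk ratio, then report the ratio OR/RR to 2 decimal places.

1.71

Reading the table with exposure as columns: a = 343 (Access, case), b = 323 (Access, non-case), c = 174 (No access, case), d = 852.
OR = (343·852)/(323·174) = 292236/56202 = 5.19974
Risk in exposed = 343/666 = 0.51502; risk in unexposed = 174/1026 = 0.16959; RR = 3.03681
OR/RR = 5.19974 / 3.03681 = 1.71224
The outcome is not rare, so the OR lies further from 1 than the RR.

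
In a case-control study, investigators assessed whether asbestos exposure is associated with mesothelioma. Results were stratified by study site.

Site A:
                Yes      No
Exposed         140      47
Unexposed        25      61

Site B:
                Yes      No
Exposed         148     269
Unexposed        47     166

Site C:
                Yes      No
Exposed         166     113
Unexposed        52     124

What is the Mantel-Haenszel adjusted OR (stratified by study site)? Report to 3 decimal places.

OR_MH = Σ(aᵢdᵢ/nᵢ) / Σ(bᵢcᵢ/nᵢ), where nᵢ is the stratum total.
Stratum 1 (Site A): n = 273; a·d/n = 140·61/273 = 31.2821; b·c/n = 47·25/273 = 4.3040
Stratum 2 (Site B): n = 630; a·d/n = 148·166/630 = 38.9968; b·c/n = 269·47/630 = 20.0683
Stratum 3 (Site C): n = 455; a·d/n = 166·124/455 = 45.2396; b·c/n = 113·52/455 = 12.9143
OR_MH = (31.2821 + 38.9968 + 45.2396) / (4.3040 + 20.0683 + 12.9143) = 115.5184 / 37.2866 = 3.09812

3.098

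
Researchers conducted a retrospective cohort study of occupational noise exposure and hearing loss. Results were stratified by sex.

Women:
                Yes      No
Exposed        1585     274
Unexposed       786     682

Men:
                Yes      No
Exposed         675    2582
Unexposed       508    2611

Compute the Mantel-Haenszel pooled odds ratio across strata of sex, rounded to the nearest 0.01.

2.22

OR_MH = Σ(aᵢdᵢ/nᵢ) / Σ(bᵢcᵢ/nᵢ), where nᵢ is the stratum total.
Stratum 1 (Women): n = 3327; a·d/n = 1585·682/3327 = 324.9083; b·c/n = 274·786/3327 = 64.7322
Stratum 2 (Men): n = 6376; a·d/n = 675·2611/6376 = 276.4155; b·c/n = 2582·508/6376 = 205.7177
OR_MH = (324.9083 + 276.4155) / (64.7322 + 205.7177) = 601.3238 / 270.4499 = 2.22342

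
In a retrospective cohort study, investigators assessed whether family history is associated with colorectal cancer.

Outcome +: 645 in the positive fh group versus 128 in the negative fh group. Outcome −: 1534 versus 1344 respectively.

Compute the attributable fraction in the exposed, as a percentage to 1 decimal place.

70.6

From the description: a = 645, b = 1534, c = 128, d = 1344.
Risk in exposed = 645/2179 = 0.29601; risk in unexposed = 128/1472 = 0.08696.
RR = 0.29601/0.08696 = 3.40408
AR% = (RR − 1)/RR × 100 = (3.40408 − 1)/3.40408 × 100 = 70.6235%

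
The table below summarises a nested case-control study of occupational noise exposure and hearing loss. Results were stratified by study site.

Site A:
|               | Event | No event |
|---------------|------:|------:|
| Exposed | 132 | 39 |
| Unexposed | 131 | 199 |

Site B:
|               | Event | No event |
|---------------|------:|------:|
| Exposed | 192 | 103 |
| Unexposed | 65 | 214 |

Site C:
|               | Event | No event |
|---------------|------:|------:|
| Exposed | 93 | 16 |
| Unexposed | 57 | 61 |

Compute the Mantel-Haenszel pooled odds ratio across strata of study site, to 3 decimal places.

5.758

OR_MH = Σ(aᵢdᵢ/nᵢ) / Σ(bᵢcᵢ/nᵢ), where nᵢ is the stratum total.
Stratum 1 (Site A): n = 501; a·d/n = 132·199/501 = 52.4311; b·c/n = 39·131/501 = 10.1976
Stratum 2 (Site B): n = 574; a·d/n = 192·214/574 = 71.5819; b·c/n = 103·65/574 = 11.6638
Stratum 3 (Site C): n = 227; a·d/n = 93·61/227 = 24.9912; b·c/n = 16·57/227 = 4.0176
OR_MH = (52.4311 + 71.5819 + 24.9912) / (10.1976 + 11.6638 + 4.0176) = 149.0042 / 25.8790 = 5.75773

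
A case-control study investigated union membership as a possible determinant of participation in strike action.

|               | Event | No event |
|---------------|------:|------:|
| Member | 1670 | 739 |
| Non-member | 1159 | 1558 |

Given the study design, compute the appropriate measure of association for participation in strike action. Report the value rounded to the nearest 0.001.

Cells: a = 1670, b = 739, c = 1159, d = 1558.
This is a case-control study: participants were sampled on outcome status, so risks in the source population cannot be estimated directly — relative risk is not valid here. The odds ratio is the appropriate measure.
OR = (a·d)/(b·c) = (1670 × 1558) / (739 × 1159) = 2601860 / 856501 = 3.03778

3.038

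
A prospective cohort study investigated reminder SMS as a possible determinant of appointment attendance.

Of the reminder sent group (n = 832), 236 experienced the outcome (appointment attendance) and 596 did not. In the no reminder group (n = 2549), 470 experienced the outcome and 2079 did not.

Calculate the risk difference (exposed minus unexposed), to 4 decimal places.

0.0993

From the description: a = 236, b = 596, c = 470, d = 2079.
Risk in exposed = 236/832 = 0.283654; risk in unexposed = 470/2549 = 0.184386.
Risk difference = 0.283654 − 0.184386 = 0.099268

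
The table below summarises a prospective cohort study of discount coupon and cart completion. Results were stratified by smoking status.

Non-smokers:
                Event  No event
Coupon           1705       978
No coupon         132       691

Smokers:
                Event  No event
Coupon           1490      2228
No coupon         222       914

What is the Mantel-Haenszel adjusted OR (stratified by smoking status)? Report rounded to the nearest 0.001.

4.445

OR_MH = Σ(aᵢdᵢ/nᵢ) / Σ(bᵢcᵢ/nᵢ), where nᵢ is the stratum total.
Stratum 1 (Non-smokers): n = 3506; a·d/n = 1705·691/3506 = 336.0396; b·c/n = 978·132/3506 = 36.8214
Stratum 2 (Smokers): n = 4854; a·d/n = 1490·914/4854 = 280.5645; b·c/n = 2228·222/4854 = 101.8986
OR_MH = (336.0396 + 280.5645) / (36.8214 + 101.8986) = 616.6041 / 138.7201 = 4.44495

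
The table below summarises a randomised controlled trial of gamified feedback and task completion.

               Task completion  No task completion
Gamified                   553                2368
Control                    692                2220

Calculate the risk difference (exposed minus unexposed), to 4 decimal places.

-0.0483

Cells: a = 553, b = 2368, c = 692, d = 2220.
Risk in exposed = 553/2921 = 0.189319; risk in unexposed = 692/2912 = 0.237637.
Risk difference = 0.189319 − 0.237637 = -0.048319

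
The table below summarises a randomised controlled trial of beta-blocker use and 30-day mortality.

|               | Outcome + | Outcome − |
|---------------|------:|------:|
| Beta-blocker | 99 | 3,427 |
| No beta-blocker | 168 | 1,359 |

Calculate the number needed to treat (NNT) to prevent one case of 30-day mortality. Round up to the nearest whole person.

Risk in treated group = 99/3526 = 0.02808; risk in control = 168/1527 = 0.11002.
Absolute risk reduction = 0.11002 − 0.02808 = 0.08194
NNT = 1 / ARR = 1 / 0.08194 = 12.204 → round up → 13

13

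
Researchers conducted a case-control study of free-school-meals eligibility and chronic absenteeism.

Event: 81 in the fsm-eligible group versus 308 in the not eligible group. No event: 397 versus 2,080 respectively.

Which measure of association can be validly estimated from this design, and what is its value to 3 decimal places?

1.378

From the description: a = 81, b = 397, c = 308, d = 2080.
This is a case-control study: participants were sampled on outcome status, so risks in the source population cannot be estimated directly — relative risk is not valid here. The odds ratio is the appropriate measure.
OR = (a·d)/(b·c) = (81 × 2080) / (397 × 308) = 168480 / 122276 = 1.37787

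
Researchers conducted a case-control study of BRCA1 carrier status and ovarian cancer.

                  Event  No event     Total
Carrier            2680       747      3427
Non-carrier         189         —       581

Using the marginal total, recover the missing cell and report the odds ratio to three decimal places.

The missing cell is in the unexposed row: 581 − 189 = 392.
So a = 2680, b = 747, c = 189, d = 392.
OR = (a·d)/(b·c) = (2680 × 392) / (747 × 189) = 1050560 / 141183 = 7.44112

7.441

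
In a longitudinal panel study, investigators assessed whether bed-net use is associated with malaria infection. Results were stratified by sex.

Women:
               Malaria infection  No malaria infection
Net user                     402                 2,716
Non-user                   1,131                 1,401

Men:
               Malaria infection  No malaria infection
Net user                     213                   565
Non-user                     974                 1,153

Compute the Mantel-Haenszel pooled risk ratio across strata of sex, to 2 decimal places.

RR_MH = Σ(aᵢ·n₀ᵢ/nᵢ) / Σ(cᵢ·n₁ᵢ/nᵢ), with n₁ᵢ = aᵢ+bᵢ (exposed), n₀ᵢ = cᵢ+dᵢ (unexposed), nᵢ = n₁ᵢ+n₀ᵢ.
Stratum 1 (Women): n₁ = 3118, n₀ = 2532, n = 5650; a·n₀/n = 402·2532/5650 = 180.1529; c·n₁/n = 1131·3118/5650 = 624.1519
Stratum 2 (Men): n₁ = 778, n₀ = 2127, n = 2905; a·n₀/n = 213·2127/2905 = 155.9556; c·n₁/n = 974·778/2905 = 260.8509
RR_MH = (180.1529 + 155.9556) / (624.1519 + 260.8509) = 336.1085 / 885.0028 = 0.37978

0.38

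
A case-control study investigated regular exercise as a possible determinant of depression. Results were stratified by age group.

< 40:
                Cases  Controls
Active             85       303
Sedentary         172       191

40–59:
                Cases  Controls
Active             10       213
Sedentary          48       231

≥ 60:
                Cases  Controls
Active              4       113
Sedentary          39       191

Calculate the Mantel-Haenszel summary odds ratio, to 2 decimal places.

OR_MH = Σ(aᵢdᵢ/nᵢ) / Σ(bᵢcᵢ/nᵢ), where nᵢ is the stratum total.
Stratum 1 (< 40): n = 751; a·d/n = 85·191/751 = 21.6178; b·c/n = 303·172/751 = 69.3955
Stratum 2 (40–59): n = 502; a·d/n = 10·231/502 = 4.6016; b·c/n = 213·48/502 = 20.3665
Stratum 3 (≥ 60): n = 347; a·d/n = 4·191/347 = 2.2017; b·c/n = 113·39/347 = 12.7003
OR_MH = (21.6178 + 4.6016 + 2.2017) / (69.3955 + 20.3665 + 12.7003) = 28.4212 / 102.4623 = 0.27738

0.28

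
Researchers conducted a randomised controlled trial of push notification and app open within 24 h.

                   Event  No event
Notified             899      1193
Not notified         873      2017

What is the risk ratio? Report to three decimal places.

Cells: a = 899, b = 1193, c = 873, d = 2017.
Risk in exposed = 899/2092 = 0.42973; risk in unexposed = 873/2890 = 0.30208.
RR = 0.42973 / 0.30208 = 1.42260
The risk among the exposed is 1.42 times that among the unexposed.

1.423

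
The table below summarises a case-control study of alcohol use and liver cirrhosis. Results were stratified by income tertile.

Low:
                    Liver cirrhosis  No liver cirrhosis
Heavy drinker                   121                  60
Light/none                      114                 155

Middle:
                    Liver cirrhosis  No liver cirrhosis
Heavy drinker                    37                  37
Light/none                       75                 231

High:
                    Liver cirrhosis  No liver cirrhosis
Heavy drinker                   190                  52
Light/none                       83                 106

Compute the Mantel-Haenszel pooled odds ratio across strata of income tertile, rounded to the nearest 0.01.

3.41

OR_MH = Σ(aᵢdᵢ/nᵢ) / Σ(bᵢcᵢ/nᵢ), where nᵢ is the stratum total.
Stratum 1 (Low): n = 450; a·d/n = 121·155/450 = 41.6778; b·c/n = 60·114/450 = 15.2000
Stratum 2 (Middle): n = 380; a·d/n = 37·231/380 = 22.4921; b·c/n = 37·75/380 = 7.3026
Stratum 3 (High): n = 431; a·d/n = 190·106/431 = 46.7285; b·c/n = 52·83/431 = 10.0139
OR_MH = (41.6778 + 22.4921 + 46.7285) / (15.2000 + 7.3026 + 10.0139) = 110.8984 / 32.5166 = 3.41052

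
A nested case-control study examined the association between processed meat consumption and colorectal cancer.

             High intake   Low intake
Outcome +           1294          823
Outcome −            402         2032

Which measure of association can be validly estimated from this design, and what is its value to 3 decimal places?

Reading the table with exposure as columns: a = 1294 (High intake, case), b = 402 (High intake, non-case), c = 823 (Low intake, case), d = 2032.
This is a nested case-control study: participants were sampled on outcome status, so risks in the source population cannot be estimated directly — relative risk is not valid here. The odds ratio is the appropriate measure.
OR = (a·d)/(b·c) = (1294 × 2032) / (402 × 823) = 2629408 / 330846 = 7.94753

7.948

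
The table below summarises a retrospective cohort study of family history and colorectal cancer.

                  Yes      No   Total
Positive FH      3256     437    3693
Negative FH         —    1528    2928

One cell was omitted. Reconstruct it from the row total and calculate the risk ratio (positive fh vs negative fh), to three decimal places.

The missing cell is in the unexposed row: 2928 − 1528 = 1400.
So a = 3256, b = 437, c = 1400, d = 1528.
RR = [a/(a+b)] / [c/(c+d)] = (3256/3693) / (1400/2928) = 0.88167/0.47814 = 1.84395

1.844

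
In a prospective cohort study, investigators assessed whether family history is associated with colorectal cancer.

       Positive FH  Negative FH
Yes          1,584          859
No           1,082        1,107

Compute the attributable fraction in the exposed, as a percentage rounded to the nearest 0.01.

Reading the table with exposure as columns: a = 1584 (Positive FH, case), b = 1082 (Positive FH, non-case), c = 859 (Negative FH, case), d = 1107.
Risk in exposed = 1584/2666 = 0.59415; risk in unexposed = 859/1966 = 0.43693.
RR = 0.59415/0.43693 = 1.35983
AR% = (RR − 1)/RR × 100 = (1.35983 − 1)/1.35983 × 100 = 26.4615%

26.46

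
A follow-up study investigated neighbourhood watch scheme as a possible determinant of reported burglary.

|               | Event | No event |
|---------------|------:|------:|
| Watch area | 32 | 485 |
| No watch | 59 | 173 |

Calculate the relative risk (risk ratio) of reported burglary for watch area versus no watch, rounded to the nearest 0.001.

Cells: a = 32, b = 485, c = 59, d = 173.
Risk in exposed = 32/517 = 0.06190; risk in unexposed = 59/232 = 0.25431.
RR = 0.06190 / 0.25431 = 0.24339
The risk is 76% lower among the exposed than among the unexposed.

0.243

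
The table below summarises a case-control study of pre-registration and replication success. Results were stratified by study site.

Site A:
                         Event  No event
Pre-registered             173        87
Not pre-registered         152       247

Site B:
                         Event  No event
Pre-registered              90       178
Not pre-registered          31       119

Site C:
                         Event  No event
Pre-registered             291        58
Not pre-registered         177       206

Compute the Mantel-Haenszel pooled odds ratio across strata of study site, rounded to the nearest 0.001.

3.645

OR_MH = Σ(aᵢdᵢ/nᵢ) / Σ(bᵢcᵢ/nᵢ), where nᵢ is the stratum total.
Stratum 1 (Site A): n = 659; a·d/n = 173·247/659 = 64.8422; b·c/n = 87·152/659 = 20.0668
Stratum 2 (Site B): n = 418; a·d/n = 90·119/418 = 25.6220; b·c/n = 178·31/418 = 13.2010
Stratum 3 (Site C): n = 732; a·d/n = 291·206/732 = 81.8934; b·c/n = 58·177/732 = 14.0246
OR_MH = (64.8422 + 25.6220 + 81.8934) / (20.0668 + 13.2010 + 14.0246) = 172.3576 / 47.2923 = 3.64452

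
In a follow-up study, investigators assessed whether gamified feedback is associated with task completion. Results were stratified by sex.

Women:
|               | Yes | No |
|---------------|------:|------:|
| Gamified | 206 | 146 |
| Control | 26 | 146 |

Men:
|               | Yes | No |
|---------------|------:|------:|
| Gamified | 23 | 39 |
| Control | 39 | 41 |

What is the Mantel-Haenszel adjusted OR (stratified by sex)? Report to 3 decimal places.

OR_MH = Σ(aᵢdᵢ/nᵢ) / Σ(bᵢcᵢ/nᵢ), where nᵢ is the stratum total.
Stratum 1 (Women): n = 524; a·d/n = 206·146/524 = 57.3969; b·c/n = 146·26/524 = 7.2443
Stratum 2 (Men): n = 142; a·d/n = 23·41/142 = 6.6408; b·c/n = 39·39/142 = 10.7113
OR_MH = (57.3969 + 6.6408) / (7.2443 + 10.7113) = 64.0378 / 17.9555 = 3.56646

3.566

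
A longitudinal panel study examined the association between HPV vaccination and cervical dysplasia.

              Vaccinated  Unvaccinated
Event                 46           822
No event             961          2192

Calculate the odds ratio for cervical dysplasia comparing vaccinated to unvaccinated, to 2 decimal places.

Reading the table with exposure as columns: a = 46 (Vaccinated, case), b = 961 (Vaccinated, non-case), c = 822 (Unvaccinated, case), d = 2192.
OR = (a·d)/(b·c) = (46 × 2192) / (961 × 822) = 100832 / 789942 = 0.12764
Exposure is associated with lower odds of cervical dysplasia (OR = 0.13 < 1).

0.13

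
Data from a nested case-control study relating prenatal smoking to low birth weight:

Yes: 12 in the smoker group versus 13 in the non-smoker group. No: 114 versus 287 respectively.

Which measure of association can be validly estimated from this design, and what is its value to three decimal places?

2.324

From the description: a = 12, b = 114, c = 13, d = 287.
This is a nested case-control study: participants were sampled on outcome status, so risks in the source population cannot be estimated directly — relative risk is not valid here. The odds ratio is the appropriate measure.
OR = (a·d)/(b·c) = (12 × 287) / (114 × 13) = 3444 / 1482 = 2.32389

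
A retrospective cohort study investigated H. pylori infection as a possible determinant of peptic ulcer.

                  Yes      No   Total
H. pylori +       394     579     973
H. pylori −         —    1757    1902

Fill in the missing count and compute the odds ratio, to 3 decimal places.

8.246

The missing cell is in the unexposed row: 1902 − 1757 = 145.
So a = 394, b = 579, c = 145, d = 1757.
OR = (a·d)/(b·c) = (394 × 1757) / (579 × 145) = 692258 / 83955 = 8.24558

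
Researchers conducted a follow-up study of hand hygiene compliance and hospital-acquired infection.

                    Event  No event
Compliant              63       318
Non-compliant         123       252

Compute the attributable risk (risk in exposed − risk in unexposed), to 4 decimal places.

-0.1626

Cells: a = 63, b = 318, c = 123, d = 252.
Risk in exposed = 63/381 = 0.165354; risk in unexposed = 123/375 = 0.328000.
Risk difference = 0.165354 − 0.328000 = -0.162646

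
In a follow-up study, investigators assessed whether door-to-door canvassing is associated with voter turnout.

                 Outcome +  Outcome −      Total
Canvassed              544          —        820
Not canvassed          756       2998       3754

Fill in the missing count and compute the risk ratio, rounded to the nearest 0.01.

The missing cell is in the exposed row: 820 − 544 = 276.
So a = 544, b = 276, c = 756, d = 2998.
RR = [a/(a+b)] / [c/(c+d)] = (544/820) / (756/3754) = 0.66341/0.20139 = 3.29426

3.29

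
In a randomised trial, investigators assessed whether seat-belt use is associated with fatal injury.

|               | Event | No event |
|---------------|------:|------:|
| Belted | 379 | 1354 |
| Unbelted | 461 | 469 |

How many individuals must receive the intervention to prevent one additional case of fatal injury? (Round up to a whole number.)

4

Risk in treated group = 379/1733 = 0.21870; risk in control = 461/930 = 0.49570.
Absolute risk reduction = 0.49570 − 0.21870 = 0.27700
NNT = 1 / ARR = 1 / 0.27700 = 3.610 → round up → 4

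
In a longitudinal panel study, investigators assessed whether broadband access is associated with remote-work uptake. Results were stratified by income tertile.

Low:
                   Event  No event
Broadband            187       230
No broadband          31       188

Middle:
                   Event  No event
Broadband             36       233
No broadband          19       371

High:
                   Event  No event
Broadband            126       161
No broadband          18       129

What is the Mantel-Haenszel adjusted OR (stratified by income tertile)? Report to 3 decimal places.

OR_MH = Σ(aᵢdᵢ/nᵢ) / Σ(bᵢcᵢ/nᵢ), where nᵢ is the stratum total.
Stratum 1 (Low): n = 636; a·d/n = 187·188/636 = 55.2767; b·c/n = 230·31/636 = 11.2107
Stratum 2 (Middle): n = 659; a·d/n = 36·371/659 = 20.2671; b·c/n = 233·19/659 = 6.7178
Stratum 3 (High): n = 434; a·d/n = 126·129/434 = 37.4516; b·c/n = 161·18/434 = 6.6774
OR_MH = (55.2767 + 20.2671 + 37.4516) / (11.2107 + 6.7178 + 6.6774) = 112.9954 / 24.6059 = 4.59221

4.592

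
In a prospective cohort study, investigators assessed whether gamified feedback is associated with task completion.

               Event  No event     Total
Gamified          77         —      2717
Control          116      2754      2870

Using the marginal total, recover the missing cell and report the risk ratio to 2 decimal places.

0.70

The missing cell is in the exposed row: 2717 − 77 = 2640.
So a = 77, b = 2640, c = 116, d = 2754.
RR = [a/(a+b)] / [c/(c+d)] = (77/2717) / (116/2870) = 0.02834/0.04042 = 0.70117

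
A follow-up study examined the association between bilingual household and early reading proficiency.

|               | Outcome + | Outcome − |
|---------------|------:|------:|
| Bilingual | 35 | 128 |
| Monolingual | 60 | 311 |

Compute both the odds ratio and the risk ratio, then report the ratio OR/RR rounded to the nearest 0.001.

1.067

Cells: a = 35, b = 128, c = 60, d = 311.
OR = (35·311)/(128·60) = 10885/7680 = 1.41732
Risk in exposed = 35/163 = 0.21472; risk in unexposed = 60/371 = 0.16173; RR = 1.32771
OR/RR = 1.41732 / 1.32771 = 1.06749
The outcome is not rare, so the OR lies further from 1 than the RR.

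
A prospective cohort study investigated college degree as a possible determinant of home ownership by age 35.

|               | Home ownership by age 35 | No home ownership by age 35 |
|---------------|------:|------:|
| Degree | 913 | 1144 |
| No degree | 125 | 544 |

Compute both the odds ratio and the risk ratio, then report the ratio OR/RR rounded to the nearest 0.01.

1.46

Cells: a = 913, b = 1144, c = 125, d = 544.
OR = (913·544)/(1144·125) = 496672/143000 = 3.47323
Risk in exposed = 913/2057 = 0.44385; risk in unexposed = 125/669 = 0.18685; RR = 2.37549
OR/RR = 3.47323 / 2.37549 = 1.46211
The outcome is not rare, so the OR lies further from 1 than the RR.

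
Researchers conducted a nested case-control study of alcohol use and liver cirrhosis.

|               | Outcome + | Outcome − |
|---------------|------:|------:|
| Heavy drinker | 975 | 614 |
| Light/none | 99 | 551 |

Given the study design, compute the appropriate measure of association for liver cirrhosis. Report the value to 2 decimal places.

Cells: a = 975, b = 614, c = 99, d = 551.
This is a nested case-control study: participants were sampled on outcome status, so risks in the source population cannot be estimated directly — relative risk is not valid here. The odds ratio is the appropriate measure.
OR = (a·d)/(b·c) = (975 × 551) / (614 × 99) = 537225 / 60786 = 8.83797

8.84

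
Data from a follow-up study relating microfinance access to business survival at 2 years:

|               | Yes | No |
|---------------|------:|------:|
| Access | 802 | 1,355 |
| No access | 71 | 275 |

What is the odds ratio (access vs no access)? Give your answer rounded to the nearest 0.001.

Cells: a = 802, b = 1355, c = 71, d = 275.
OR = (a·d)/(b·c) = (802 × 275) / (1355 × 71) = 220550 / 96205 = 2.29250
The odds of business survival at 2 years are about 2.29 times as high in the access group.

2.293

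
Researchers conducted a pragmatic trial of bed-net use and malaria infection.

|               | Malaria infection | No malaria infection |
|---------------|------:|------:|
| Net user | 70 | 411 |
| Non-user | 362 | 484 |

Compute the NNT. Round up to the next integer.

4

Risk in treated group = 70/481 = 0.14553; risk in control = 362/846 = 0.42790.
Absolute risk reduction = 0.42790 − 0.14553 = 0.28237
NNT = 1 / ARR = 1 / 0.28237 = 3.542 → round up → 4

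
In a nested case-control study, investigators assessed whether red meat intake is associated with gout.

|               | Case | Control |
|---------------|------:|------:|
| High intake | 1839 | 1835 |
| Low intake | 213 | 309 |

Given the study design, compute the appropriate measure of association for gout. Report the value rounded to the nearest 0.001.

Cells: a = 1839, b = 1835, c = 213, d = 309.
This is a nested case-control study: participants were sampled on outcome status, so risks in the source population cannot be estimated directly — relative risk is not valid here. The odds ratio is the appropriate measure.
OR = (a·d)/(b·c) = (1839 × 309) / (1835 × 213) = 568251 / 390855 = 1.45387

1.454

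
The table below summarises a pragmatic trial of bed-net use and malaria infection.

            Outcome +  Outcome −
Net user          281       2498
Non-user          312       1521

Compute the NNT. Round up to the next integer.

Risk in treated group = 281/2779 = 0.10112; risk in control = 312/1833 = 0.17021.
Absolute risk reduction = 0.17021 − 0.10112 = 0.06910
NNT = 1 / ARR = 1 / 0.06910 = 14.472 → round up → 15

15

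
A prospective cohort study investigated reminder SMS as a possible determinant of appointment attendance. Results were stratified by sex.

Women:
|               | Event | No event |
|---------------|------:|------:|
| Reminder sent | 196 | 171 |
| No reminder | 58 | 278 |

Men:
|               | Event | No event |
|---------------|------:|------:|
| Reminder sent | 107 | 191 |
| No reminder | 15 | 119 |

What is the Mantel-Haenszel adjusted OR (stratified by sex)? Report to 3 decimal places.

OR_MH = Σ(aᵢdᵢ/nᵢ) / Σ(bᵢcᵢ/nᵢ), where nᵢ is the stratum total.
Stratum 1 (Women): n = 703; a·d/n = 196·278/703 = 77.5078; b·c/n = 171·58/703 = 14.1081
Stratum 2 (Men): n = 432; a·d/n = 107·119/432 = 29.4745; b·c/n = 191·15/432 = 6.6319
OR_MH = (77.5078 + 29.4745) / (14.1081 + 6.6319) = 106.9824 / 20.7401 = 5.15825

5.158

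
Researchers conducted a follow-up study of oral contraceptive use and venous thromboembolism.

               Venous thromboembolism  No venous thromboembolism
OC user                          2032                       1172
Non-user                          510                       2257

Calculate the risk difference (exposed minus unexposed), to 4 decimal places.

Cells: a = 2032, b = 1172, c = 510, d = 2257.
Risk in exposed = 2032/3204 = 0.634207; risk in unexposed = 510/2767 = 0.184315.
Risk difference = 0.634207 − 0.184315 = 0.449892

0.4499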